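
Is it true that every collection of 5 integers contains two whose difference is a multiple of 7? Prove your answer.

Try 5 consecutive integers, 5, 6, …, 9. Their remainders mod 7 are 5, 6, 0, 1, 2 — pairwise different, as any 5 ≤ 7 consecutive integers have distinct residues.
The differences between them range over 1, …, 4, none of which is divisible by 7.

No, the set {5, 6, 7, 8, 9} is a counterexample.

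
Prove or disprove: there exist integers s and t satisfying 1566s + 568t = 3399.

Any value of 1566s + 568t is a multiple of gcd(1566, 568) = 2.
But 3399 is not a multiple of 2 (it leaves remainder 1).
Therefore 1566s + 568t = 3399 has no solution in integers.

No such integers exist.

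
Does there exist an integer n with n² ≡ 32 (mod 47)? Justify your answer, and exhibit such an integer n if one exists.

n = 19

Take n = 19. Then 19² = 361 = 7·47 + 32, so 19² ≡ 32 (mod 47).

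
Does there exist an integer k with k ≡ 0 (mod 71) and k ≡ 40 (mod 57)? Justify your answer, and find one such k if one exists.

k = 781

gcd(71, 57) = 1, so the Chinese Remainder Theorem guarantees exactly one residue class mod 4047 satisfying both.
Write k = 0 + 71t and require 0 + 71t ≡ 40 (mod 57), i.e. 71t ≡ 40 (mod 57).
71 ≡ 14 (mod 57), so this reads 14t ≡ 40 (mod 57). To invert 14 modulo 57: 57 = 4·14 + 1, 14 = 14·1 + 0, and unwinding, 1 = 57 − 4·14. Thus 14⁻¹ ≡ -4 ≡ 53 (mod 57).
Multiplying by 53: t ≡ 53·40 = 2120 ≡ 11 (mod 57).
With t = 11: k = 0 + 71·11 = 781.
Indeed 781 ≡ 0 (mod 71) and 781 ≡ 40 (mod 57).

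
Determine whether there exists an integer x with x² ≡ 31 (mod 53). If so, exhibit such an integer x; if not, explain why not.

53 is prime, so by Euler's criterion 31 is a square mod 53 iff 31^((53−1)/2) = 31^26 ≡ 1 (mod 53).
Repeated squaring mod 53: 31^2 = 961 ≡ 7; 31^4 ≡ 7² = 49 ≡ 49; 31^8 ≡ 49² = 2401 ≡ 16; 31^16 ≡ 16² = 256 ≡ 44.
Since 26 = 16 + 8 + 2, 31^26 ≡ 44 · 16 · 7; multiplying out mod 53: 44·16 = 704 ≡ 15, then 15·7 = 105 ≡ 52. Thus 31^26 ≡ 52 ≡ −1 (mod 53).
By Euler's criterion 31 is a quadratic non-residue mod 53: no x satisfies x² ≡ 31 (mod 53).

No such integer exists.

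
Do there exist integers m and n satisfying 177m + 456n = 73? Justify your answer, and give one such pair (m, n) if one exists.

There are no such integers.

Both 177 and 456 are divisible by gcd(177, 456) = 3, hence so is any combination 177m + 456n.
But 73 is not a multiple of 3 (it leaves remainder 1).
Hence no integers m, n satisfy the equation.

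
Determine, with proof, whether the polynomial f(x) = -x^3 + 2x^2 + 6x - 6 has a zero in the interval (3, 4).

Yes, f has a root in the interval.

f(3) = 3 and f(4) = -14, which have opposite signs.
As a polynomial, f is continuous on every closed interval.
By the Intermediate Value Theorem, f takes the value 0 somewhere in the open interval.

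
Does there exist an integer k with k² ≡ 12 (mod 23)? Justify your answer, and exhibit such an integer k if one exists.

k = 9

k = 9 works: 9² = 81, and 81 − 12 = 69 = 3·23.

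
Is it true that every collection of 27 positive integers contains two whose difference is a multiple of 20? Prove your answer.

Each integer lies in one of the 20 residue classes modulo 20.
With 27 integers and only 20 classes, the pigeonhole principle forces two of them, say a and b, into the same class.
Equal remainders mean a − b ≡ 0 (mod 20), so 20 divides their difference.

Yes.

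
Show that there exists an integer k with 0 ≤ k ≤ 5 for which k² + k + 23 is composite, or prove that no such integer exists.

At k = 3: 3² + 3 + 23 = 35 = 5·7, which is composite.

k = 3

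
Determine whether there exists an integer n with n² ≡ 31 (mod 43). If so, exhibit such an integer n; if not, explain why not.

Take n = 26. Then 26² = 676 = 15·43 + 31, so 26² ≡ 31 (mod 43).

n = 26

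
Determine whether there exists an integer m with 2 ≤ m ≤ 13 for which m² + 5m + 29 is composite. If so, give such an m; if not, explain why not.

m = 4

At m = 4: 4² + 5·4 + 29 = 65 = 5·13, which is composite.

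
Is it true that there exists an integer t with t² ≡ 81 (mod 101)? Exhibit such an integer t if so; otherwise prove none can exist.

Take t = 92. Then 92² = 8464 = 83·101 + 81, so 92² ≡ 81 (mod 101).

t = 92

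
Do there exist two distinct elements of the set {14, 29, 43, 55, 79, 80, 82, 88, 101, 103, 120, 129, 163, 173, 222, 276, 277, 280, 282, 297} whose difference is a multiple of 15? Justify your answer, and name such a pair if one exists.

Yes: 14 and 29.

14 mod 15 = 14 and 29 mod 15 = 14, so 29 − 14 = 15 = 1·15.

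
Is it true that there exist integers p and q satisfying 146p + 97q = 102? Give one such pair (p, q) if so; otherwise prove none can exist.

p = 10, q = -14

146 and 97 are coprime, so 146p + 97q ranges over all of ℤ.
Run the Euclidean algorithm on 146 and 97: 146 = 1·97 + 49, 97 = 1·49 + 48, 49 = 1·48 + 1, 48 = 48·1 + 0.
Unwinding: 1 = 49 − 1·48 = 49 − (97 − 1·49) = −97 + 2·49 = −97 + 2·(146 − 1·97) = 2·146 − 3·97, i.e. 146·2 + 97·(-3) = 1.
Scaling by 102 gives the particular solution (p, q) = (204, -306).
The general solution is p = 204 + 97k, q = -306 − 146k; taking k = -2 gives the smaller pair p = 10, q = -14.
Indeed 146·10 + 97·(-14) = 1460 − 1358 = 102.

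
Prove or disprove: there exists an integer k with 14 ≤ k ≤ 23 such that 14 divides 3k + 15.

Scanning upward from k = 14 gives 57, 60, 63, 66, 69, 72, 75, 78, 81, none divisible by 14. k = 23 works, since 3·23 + 15 = 84 = 6·14.

k = 23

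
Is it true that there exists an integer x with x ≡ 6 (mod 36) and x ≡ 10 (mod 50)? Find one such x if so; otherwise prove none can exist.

x = 510

The moduli are not coprime: gcd(36, 50) = 2. Compatibility requires 2 ∣ (10 − 6) = 4, which holds, so solutions exist.
Put x = 6 + 36t, so we need 36t ≡ 4 (mod 50), equivalently (divide by 2) 18t ≡ 2 (mod 25).
To invert 18 modulo 25: 25 = 1·18 + 7, 18 = 2·7 + 4, 7 = 1·4 + 3, 4 = 1·3 + 1, 3 = 3·1 + 0, and unwinding, 1 = 4 − 1·3 = 4 − (7 − 1·4) = −7 + 2·4 = −7 + 2·(18 − 2·7) = 2·18 − 5·7 = 2·18 − 5·(25 − 1·18) = −5·25 + 7·18. Thus 18⁻¹ ≡ 7 (mod 25).
Therefore t ≡ 7·2 = 14 (mod 25).
Then x = 6 + 36·14 = 510.
Verify: 510 = 14·36 + 6 and 510 = 10·50 + 10. ✓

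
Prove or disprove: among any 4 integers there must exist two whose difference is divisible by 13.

Take the 4 consecutive integers 15, 16, 17, 18: their residues mod 13 are all distinct because 4 ≤ 13.
Any two of them differ by at most 3 < 13 and by at least 1, so no difference is a multiple of 13.

No, the set {15, 16, 17, 18} is a counterexample.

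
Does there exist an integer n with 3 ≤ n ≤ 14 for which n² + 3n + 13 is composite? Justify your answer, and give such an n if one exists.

n = 10

At n = 10: 10² + 3·10 + 13 = 143 = 11·13, which is composite.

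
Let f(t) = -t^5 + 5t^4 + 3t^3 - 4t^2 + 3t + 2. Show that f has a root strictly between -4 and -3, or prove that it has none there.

The endpoint values f(-4) = 2038 and f(-3) = 524 are both positive. Claim: f(t) > 0 for every t in (-4, -3).
Substitute t = -3 − u, where 0 < u < 1 on the interval. Expanding, f(-3 − u) = u^5 + 20u^4 + 147u^3 + 509u^2 + 837u + 524.
The nonzero coefficients here are all positive, so for u > 0 every term is positive (or zero), and the constant term 524 is strictly positive.
So f is strictly positive on (-4, -3); no root exists in the interval.

f has no root in that interval.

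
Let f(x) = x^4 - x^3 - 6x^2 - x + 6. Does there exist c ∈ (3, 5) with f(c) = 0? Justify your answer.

No.

The endpoint values f(3) = 3 and f(5) = 351 are both positive. Claim: f(x) > 0 for every x in (3, 5).
Shift to the endpoint 3: with x = 3 + u (0 < u < 2), one computes f(3 + u) = u^4 + 11u^3 + 39u^2 + 44u + 3.
All 5 nonzero coefficients of this polynomial in u are positive; hence for u > 0 the value is a sum of positive terms (the constant 3 among them).
So f is strictly positive on (3, 5); no root exists in the interval.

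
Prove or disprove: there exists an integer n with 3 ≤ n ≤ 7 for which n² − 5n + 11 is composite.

n = 7

At n = 7: 7² − 5·7 + 11 = 25 = 5·5, which is composite.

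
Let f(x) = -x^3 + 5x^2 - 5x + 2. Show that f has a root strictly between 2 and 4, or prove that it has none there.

f(2) = 4 and f(4) = -2, which have opposite signs.
f is continuous everywhere (it is a polynomial), in particular on [2, 4].
By the Intermediate Value Theorem f must vanish at some point of (2, 4).

Such a root exists.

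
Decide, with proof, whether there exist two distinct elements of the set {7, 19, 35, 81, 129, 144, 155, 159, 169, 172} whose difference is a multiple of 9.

Reduce each element mod 9: 7↦7, 19↦1, 35↦8, 81↦0, 129↦3, 144↦0, 155↦2, 159↦6, 169↦7, 172↦1. The residue 7 repeats (at 7 and 169), and 169 − 7 = 162 = 18·9.

7 and 169 are such a pair.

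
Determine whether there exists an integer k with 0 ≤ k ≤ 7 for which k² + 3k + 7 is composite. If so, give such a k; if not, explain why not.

k = 7

At k = 7: 7² + 3·7 + 7 = 77 = 7·11, which is composite.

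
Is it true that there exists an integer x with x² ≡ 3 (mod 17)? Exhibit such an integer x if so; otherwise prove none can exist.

No such integer exists.

Computing x² mod 17 for x = 0, 1, …, 8 (enough, by the symmetry x ↦ 17 − x) gives 0, 1, 4, 9, 16, 8, 2, 15, 13.
So the quadratic residues mod 17 are {0, 1, 2, 4, 8, 9, 13, 15, 16}, and 3 is not among them.
Therefore x² ≡ 3 (mod 17) has no solution.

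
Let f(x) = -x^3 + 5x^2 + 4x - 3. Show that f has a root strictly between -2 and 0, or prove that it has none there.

f(-2) = 17 and f(0) = -3, which have opposite signs.
Since f is a polynomial it is continuous on [-2, 0].
By the Intermediate Value Theorem, f takes the value 0 somewhere in the open interval.

Yes, f has a root in the interval.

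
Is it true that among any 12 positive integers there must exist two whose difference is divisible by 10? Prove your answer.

True.

There are exactly 10 possible remainders on division by 10.
With 12 integers and only 10 classes, the pigeonhole principle forces two of them, say a and b, into the same class.
Then a ≡ b (mod 10), i.e. 10 ∣ (a − b).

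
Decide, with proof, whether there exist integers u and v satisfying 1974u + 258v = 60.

Every value of 1974u + 258v is a multiple of gcd(1974, 258) = 6; since 6 ∣ 60, solutions exist.
Dividing through by 6 reduces the equation to 329u + 43v = 10.
Dividing repeatedly: 329 = 7·43 + 28, 43 = 1·28 + 15, 28 = 1·15 + 13, 15 = 1·13 + 2, 13 = 6·2 + 1, 2 = 2·1 + 0.
Working back up the chain: 1 = 13 − 6·2 = 13 − 6·(15 − 1·13) = −6·15 + 7·13 = −6·15 + 7·(28 − 1·15) = 7·28 − 13·15 = 7·28 − 13·(43 − 1·28) = −13·43 + 20·28 = −13·43 + 20·(329 − 7·43) = 20·329 − 153·43. So 329·20 + 43·(-153) = 1.
Multiplying through by 10: u = 20·10 = 200, v = (-153)·10 = -1530 is a solution.
The general solution is u = 200 + 43k, v = -1530 − 329k; taking k = -4 gives the smaller pair u = 28, v = -214.
Indeed 1974·28 + 258·(-214) = 55272 − 55212 = 60.

u = 28, v = -214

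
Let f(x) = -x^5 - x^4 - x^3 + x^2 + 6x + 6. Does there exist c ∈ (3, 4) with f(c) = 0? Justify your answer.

The endpoint values f(3) = -318 and f(4) = -1298 are both negative. Claim: f(x) < 0 for every x in (3, 4).
Shift to the endpoint 3: with x = 3 + u (0 < u < 1), one computes f(3 + u) = -u^5 - 16u^4 - 103u^3 - 332u^2 - 528u - 318.
The nonzero coefficients here are all negative, so for u > 0 every term is negative (or zero), and the constant term -318 is strictly negative.
Therefore f(x) < 0 throughout (3, 4), and f has no zero there.

No.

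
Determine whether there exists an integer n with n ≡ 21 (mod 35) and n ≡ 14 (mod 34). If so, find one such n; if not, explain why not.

Since 35 and 34 share no common factor, CRT says the pair of congruences has a solution (unique mod 1190).
Any solution of the first congruence is n = 21 + 35t; substituting into the second, 35t ≡ 14 − 21 ≡ 27 (mod 34).
35 ≡ 1 (mod 34), so this reads 1t ≡ 27 (mod 34). So t ≡ 27 (mod 34).
With t = 27: n = 21 + 35·27 = 966.
Indeed 966 ≡ 21 (mod 35) and 966 ≡ 14 (mod 34).

n = 966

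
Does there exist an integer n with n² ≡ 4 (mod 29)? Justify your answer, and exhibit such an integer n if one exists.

n = 27

Take n = 27. Then 27² = 729 = 25·29 + 4, so 27² ≡ 4 (mod 29).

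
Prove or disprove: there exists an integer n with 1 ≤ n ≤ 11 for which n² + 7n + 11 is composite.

n = 4

At n = 4: 4² + 7·4 + 11 = 55 = 5·11, which is composite.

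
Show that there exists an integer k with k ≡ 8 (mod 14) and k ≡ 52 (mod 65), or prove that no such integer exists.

Since 14 and 65 share no common factor, CRT says the pair of congruences has a solution (unique mod 910).
Write k = 8 + 14t and require 8 + 14t ≡ 52 (mod 65), i.e. 14t ≡ 44 (mod 65).
Invert 14 mod 65 by the Euclidean algorithm: 65 = 4·14 + 9, 14 = 1·9 + 5, 9 = 1·5 + 4, 5 = 1·4 + 1, 4 = 4·1 + 0; back-substituting, 1 = 5 − 1·4 = 5 − (9 − 1·5) = −9 + 2·5 = −9 + 2·(14 − 1·9) = 2·14 − 3·9 = 2·14 − 3·(65 − 4·14) = −3·65 + 14·14. Hence 14·14 ≡ 1, so 14⁻¹ ≡ 14 (mod 65).
Therefore t ≡ 14·44 = 616 ≡ 31 (mod 65).
With t = 31: k = 8 + 14·31 = 442.
Verify: 442 = 31·14 + 8 and 442 = 6·65 + 52. ✓

k = 442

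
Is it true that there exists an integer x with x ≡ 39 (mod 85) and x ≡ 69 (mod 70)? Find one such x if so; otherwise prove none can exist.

x = 209

Here gcd(85, 70) = 5, and both 39 and 69 leave remainder 4 mod 5, so the system is consistent.
Step through x = 39, 39 + 85, 39 + 2·85, …: the values 39, 124, 209 reduce mod 70 to 39, 54, 69. The value 209 hits 69.
Check: 209 mod 85 = 39, 209 mod 70 = 69. ✓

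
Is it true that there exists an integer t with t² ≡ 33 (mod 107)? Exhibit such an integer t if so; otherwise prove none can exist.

t = 51 works: 51² = 2601, and 2601 − 33 = 2568 = 24·107.

t = 51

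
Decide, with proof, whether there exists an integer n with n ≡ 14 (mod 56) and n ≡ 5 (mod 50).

No such integer exists.

gcd(56, 50) = 2. If n ≡ 14 (mod 56) and n ≡ 5 (mod 50), then n ≡ 14 (mod 2) and n ≡ 5 (mod 2).
These are incompatible: 14 − 5 = 9 is not divisible by 2.
So no integer satisfies both congruences.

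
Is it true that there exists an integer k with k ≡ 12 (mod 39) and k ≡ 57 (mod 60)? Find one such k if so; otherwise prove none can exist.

k = 597

Here gcd(39, 60) = 3, and both 12 and 57 leave remainder 0 mod 3, so the system is consistent.
Write k = 12 + 39t. Then 39t ≡ 57 − 12 ≡ 45 (mod 60); dividing through by 3 gives 13t ≡ 15 (mod 20).
Note 13·17 = 221 ≡ 1 (mod 20) (as 221 − 1 = 11·20), so 13⁻¹ ≡ 17.
Therefore t ≡ 17·15 = 255 ≡ 15 (mod 20).
Then k = 12 + 39·15 = 597.
Indeed 597 ≡ 12 (mod 39) and 597 ≡ 57 (mod 60).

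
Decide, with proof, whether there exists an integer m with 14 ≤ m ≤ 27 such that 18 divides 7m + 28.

Try m = 14: 7·14 + 28 = 126 = 7·18, which is divisible by 18.

m = 14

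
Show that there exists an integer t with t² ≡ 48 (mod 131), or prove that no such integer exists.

t = 21 works: 21² = 441, and 441 − 48 = 393 = 3·131.

t = 21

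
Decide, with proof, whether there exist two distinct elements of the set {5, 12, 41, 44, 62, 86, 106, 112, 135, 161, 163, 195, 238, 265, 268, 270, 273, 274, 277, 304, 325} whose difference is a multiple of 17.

Both 5 and 277 leave remainder 5 on division by 17; their difference 272 = 16·17 is a multiple of 17.

Yes: 5 and 277.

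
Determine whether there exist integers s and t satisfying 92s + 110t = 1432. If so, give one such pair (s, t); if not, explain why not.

Every value of 92s + 110t is a multiple of gcd(92, 110) = 2; since 2 ∣ 1432, solutions exist.
Dividing through by 2 reduces the equation to 46s + 55t = 716.
Dividing repeatedly: 55 = 1·46 + 9, 46 = 5·9 + 1, 9 = 9·1 + 0.
Back-substituting, 1 = 46 − 5·9 = 46 − 5·(55 − 1·46) = −5·55 + 6·46; that is, 46·6 + 55·(-5) = 1.
Times 716: 46·4296 + 55·(-3580) = 716, so (4296, -3580) solves it.
Subtracting 78·55 from s and adding 78·46 to t gives the tidier solution (6, 8).
Check: 92·6 + 110·8 = 552 + 880 = 1432. ✓

s = 6, t = 8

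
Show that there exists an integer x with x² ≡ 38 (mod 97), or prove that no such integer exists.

There is no such integer.

97 is prime, so by Euler's criterion 38 is a square mod 97 iff 38^((97−1)/2) = 38^48 ≡ 1 (mod 97).
Repeated squaring mod 97: 38^2 = 1444 ≡ 86; 38^4 ≡ 86² = 7396 ≡ 24; 38^8 ≡ 24² = 576 ≡ 91; 38^16 ≡ 91² = 8281 ≡ 36; 38^32 ≡ 36² = 1296 ≡ 35.
Since 48 = 32 + 16, 38^48 ≡ 35 · 36; multiplying out mod 97: 35·36 = 1260 ≡ 96. Thus 38^48 ≡ 96 ≡ −1 (mod 97).
By Euler's criterion 38 is a quadratic non-residue mod 97: no x satisfies x² ≡ 38 (mod 97).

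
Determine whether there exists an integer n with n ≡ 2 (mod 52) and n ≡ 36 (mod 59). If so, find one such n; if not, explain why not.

The moduli 52 and 59 are coprime, so by the Chinese Remainder Theorem a unique solution modulo 3068 exists.
Any solution of the first congruence is n = 2 + 52t; substituting into the second, 52t ≡ 36 − 2 ≡ 34 (mod 59).
Note 52·42 = 2184 ≡ 1 (mod 59) (as 2184 − 1 = 37·59), so 52⁻¹ ≡ 42.
Multiplying by 42: t ≡ 42·34 = 1428 ≡ 12 (mod 59).
Taking t = 12 gives n = 2 + 52·12 = 626.
Indeed 626 ≡ 2 (mod 52) and 626 ≡ 36 (mod 59).

n = 626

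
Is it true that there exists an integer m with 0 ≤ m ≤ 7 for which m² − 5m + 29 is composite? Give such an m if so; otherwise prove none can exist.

m = 4

At m = 4: 4² − 5·4 + 29 = 25 = 5·5, which is composite.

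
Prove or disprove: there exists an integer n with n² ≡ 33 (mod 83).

n = 45

n = 45 works: 45² = 2025, and 2025 − 33 = 1992 = 24·83.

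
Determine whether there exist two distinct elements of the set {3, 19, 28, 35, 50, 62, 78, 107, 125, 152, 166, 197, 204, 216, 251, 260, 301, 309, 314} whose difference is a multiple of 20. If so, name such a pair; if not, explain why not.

There is no such pair.

Reduce each element modulo 20: 3↦3, 19↦19, 28↦8, 35↦15, 50↦10, 62↦2, 78↦18, 107↦7, 125↦5, 152↦12, 166↦6, 197↦17, 204↦4, 216↦16, 251↦11, 260↦0, 301↦1, 309↦9, 314↦14.
All 19 residues are distinct, so no two elements differ by a multiple of 20.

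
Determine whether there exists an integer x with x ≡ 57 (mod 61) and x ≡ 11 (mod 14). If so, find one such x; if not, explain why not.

x = 179

gcd(61, 14) = 1, so the Chinese Remainder Theorem guarantees exactly one residue class mod 854 satisfying both.
Any solution of the first congruence is x = 57 + 61t; substituting into the second, 61t ≡ 11 − 57 ≡ 10 (mod 14).
61 ≡ 5 (mod 14), so this reads 5t ≡ 10 (mod 14). Since 5·3 = 15 = 1·14 + 1, the inverse of 5 mod 14 is 3.
Multiplying by 3: t ≡ 3·10 = 30 ≡ 2 (mod 14).
With t = 2: x = 57 + 61·2 = 179.
Check: 179 mod 61 = 57, 179 mod 14 = 11. ✓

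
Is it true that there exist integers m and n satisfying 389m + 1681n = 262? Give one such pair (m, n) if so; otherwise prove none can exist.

389 and 1681 are coprime, so 389m + 1681n ranges over all of ℤ.
Run the Euclidean algorithm on 1681 and 389: 1681 = 4·389 + 125, 389 = 3·125 + 14, 125 = 8·14 + 13, 14 = 1·13 + 1, 13 = 13·1 + 0.
Unwinding: 1 = 14 − 1·13 = 14 − (125 − 8·14) = −125 + 9·14 = −125 + 9·(389 − 3·125) = 9·389 − 28·125 = 9·389 − 28·(1681 − 4·389) = −28·1681 + 121·389, i.e. 389·121 + 1681·(-28) = 1.
Times 262: 389·31702 + 1681·(-7336) = 262, so (31702, -7336) solves it.
Subtracting 18·1681 from m and adding 18·389 to n gives the tidier solution (1444, -334).
Indeed 389·1444 + 1681·(-334) = 561716 − 561454 = 262.

m = 1444, n = -334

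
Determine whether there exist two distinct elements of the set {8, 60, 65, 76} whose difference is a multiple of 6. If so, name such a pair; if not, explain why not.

There is no such pair.

Two integers differ by a multiple of 6 exactly when they have the same residue mod 6. The residues are 8↦2, 60↦0, 65↦5, 76↦4.
All 4 residues are distinct, so no two elements differ by a multiple of 6.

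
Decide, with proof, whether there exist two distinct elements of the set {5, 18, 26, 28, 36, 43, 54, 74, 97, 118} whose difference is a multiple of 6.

Both 18 and 36 leave remainder 0 on division by 6; their difference 18 = 3·6 is a multiple of 6.

18 and 36 are such a pair.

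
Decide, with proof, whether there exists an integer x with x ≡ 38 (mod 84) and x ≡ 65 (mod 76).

No, no such integer exists.

Reduce both congruences modulo 4, which divides 84 and 76: they say x ≡ 38 (mod 4) and x ≡ 65 (mod 4).
These are incompatible: 38 − 65 = -27 is not divisible by 4.
So no integer satisfies both congruences.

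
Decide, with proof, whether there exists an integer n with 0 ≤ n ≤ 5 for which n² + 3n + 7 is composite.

n = 4

At n = 4: 4² + 3·4 + 7 = 35 = 5·7, which is composite.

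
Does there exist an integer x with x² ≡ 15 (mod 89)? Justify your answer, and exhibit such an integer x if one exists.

Apply Euler's criterion with the prime 89: 15 is a quadratic residue iff 15^44 ≡ 1 (mod 89), and a non-residue iff it is ≡ −1.
Repeated squaring mod 89: 15^2 = 225 ≡ 47; 15^4 ≡ 47² = 2209 ≡ 73; 15^8 ≡ 73² = 5329 ≡ 78; 15^16 ≡ 78² = 6084 ≡ 32; 15^32 ≡ 32² = 1024 ≡ 45.
Since 44 = 32 + 8 + 4, 15^44 ≡ 45 · 78 · 73; multiplying out mod 89: 45·78 = 3510 ≡ 39, then 39·73 = 2847 ≡ 88. Thus 15^44 ≡ 88 ≡ −1 (mod 89).
By Euler's criterion 15 is a quadratic non-residue mod 89: no x satisfies x² ≡ 15 (mod 89).

No, no such integer exists.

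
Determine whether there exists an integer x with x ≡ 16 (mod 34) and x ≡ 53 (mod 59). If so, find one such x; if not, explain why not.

gcd(34, 59) = 1, so the Chinese Remainder Theorem guarantees exactly one residue class mod 2006 satisfying both.
Write x = 16 + 34t and require 16 + 34t ≡ 53 (mod 59), i.e. 34t ≡ 37 (mod 59).
To invert 34 modulo 59: 59 = 1·34 + 25, 34 = 1·25 + 9, 25 = 2·9 + 7, 9 = 1·7 + 2, 7 = 3·2 + 1, 2 = 2·1 + 0, and unwinding, 1 = 7 − 3·2 = 7 − 3·(9 − 1·7) = −3·9 + 4·7 = −3·9 + 4·(25 − 2·9) = 4·25 − 11·9 = 4·25 − 11·(34 − 1·25) = −11·34 + 15·25 = −11·34 + 15·(59 − 1·34) = 15·59 − 26·34. Thus 34⁻¹ ≡ -26 ≡ 33 (mod 59).
Multiplying by 33: t ≡ 33·37 = 1221 ≡ 41 (mod 59).
Taking t = 41 gives x = 16 + 34·41 = 1410.
Check: 1410 mod 34 = 16, 1410 mod 59 = 53. ✓

x = 1410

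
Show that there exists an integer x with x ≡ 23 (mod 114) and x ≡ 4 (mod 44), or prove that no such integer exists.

Reduce both congruences modulo 2, which divides 114 and 44: they say x ≡ 23 (mod 2) and x ≡ 4 (mod 2).
But 23 mod 2 = 1 while 4 mod 2 = 0, a contradiction.
So no integer satisfies both congruences.

No, no such integer exists.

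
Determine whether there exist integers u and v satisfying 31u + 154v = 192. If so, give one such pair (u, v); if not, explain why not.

u = 36, v = -6

31 and 154 are coprime, so 31u + 154v ranges over all of ℤ.
Run the Euclidean algorithm on 154 and 31: 154 = 4·31 + 30, 31 = 1·30 + 1, 30 = 30·1 + 0.
Working back up the chain: 1 = 31 − 1·30 = 31 − (154 − 4·31) = −154 + 5·31. So 31·5 + 154·(-1) = 1.
Scaling by 192 gives the particular solution (u, v) = (960, -192).
Shifting by a multiple of (154, −31) keeps it a solution: u = 960 − 6·154 = 36, v = -192 + 6·31 = -6.
Indeed 31·36 + 154·(-6) = 1116 − 924 = 192.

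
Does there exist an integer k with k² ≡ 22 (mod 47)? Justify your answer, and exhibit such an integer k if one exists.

47 is prime, so by Euler's criterion 22 is a square mod 47 iff 22^((47−1)/2) = 22^23 ≡ 1 (mod 47).
Repeated squaring mod 47: 22^2 = 484 ≡ 14; 22^4 ≡ 14² = 196 ≡ 8; 22^8 ≡ 8² = 64 ≡ 17; 22^16 ≡ 17² = 289 ≡ 7.
Since 23 = 16 + 4 + 2 + 1, 22^23 ≡ 7 · 8 · 14 · 22; multiplying out mod 47: 7·8 = 56 ≡ 9, then 9·14 = 126 ≡ 32, then 32·22 = 704 ≡ 46. Thus 22^23 ≡ 46 ≡ −1 (mod 47).
The value −1 means 22 is a non-residue modulo 47, so k² ≡ 22 (mod 47) is impossible.

No, no such integer exists.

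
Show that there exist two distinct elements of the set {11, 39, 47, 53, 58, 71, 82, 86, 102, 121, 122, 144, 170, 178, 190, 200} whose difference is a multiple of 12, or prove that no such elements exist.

Yes: 11 and 47.

Both 11 and 47 leave remainder 11 on division by 12; their difference 36 = 3·12 is a multiple of 12.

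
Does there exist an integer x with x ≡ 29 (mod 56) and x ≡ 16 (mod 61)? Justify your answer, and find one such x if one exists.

x = 1541

Since 56 and 61 share no common factor, CRT says the pair of congruences has a solution (unique mod 3416).
Write x = 29 + 56t and require 29 + 56t ≡ 16 (mod 61), i.e. 56t ≡ 48 (mod 61).
Note 56·12 = 672 ≡ 1 (mod 61) (as 672 − 1 = 11·61), so 56⁻¹ ≡ 12.
Multiplying by 12: t ≡ 12·48 = 576 ≡ 27 (mod 61).
Taking t = 27 gives x = 29 + 56·27 = 1541.
Verify: 1541 = 27·56 + 29 and 1541 = 25·61 + 16. ✓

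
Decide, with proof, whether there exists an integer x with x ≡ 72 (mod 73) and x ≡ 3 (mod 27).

x = 948

Since 73 and 27 share no common factor, CRT says the pair of congruences has a solution (unique mod 1971).
Write x = 72 + 73t and require 72 + 73t ≡ 3 (mod 27), i.e. 73t ≡ 12 (mod 27).
73 ≡ 19 (mod 27), so this reads 19t ≡ 12 (mod 27). Invert 19 mod 27 by the Euclidean algorithm: 27 = 1·19 + 8, 19 = 2·8 + 3, 8 = 2·3 + 2, 3 = 1·2 + 1, 2 = 2·1 + 0; back-substituting, 1 = 3 − 1·2 = 3 − (8 − 2·3) = −8 + 3·3 = −8 + 3·(19 − 2·8) = 3·19 − 7·8 = 3·19 − 7·(27 − 1·19) = −7·27 + 10·19. Hence 19·10 ≡ 1, so 19⁻¹ ≡ 10 (mod 27).
Multiplying by 10: t ≡ 10·12 = 120 ≡ 12 (mod 27).
Taking t = 12 gives x = 72 + 73·12 = 948.
Check: 948 mod 73 = 72, 948 mod 27 = 3. ✓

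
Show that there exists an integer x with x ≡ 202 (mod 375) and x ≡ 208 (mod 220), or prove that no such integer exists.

Both moduli are multiples of 5 = gcd(375, 220), so any solution would satisfy x ≡ 202 and x ≡ 208 modulo 5 simultaneously.
However 202 ≡ 2 and 208 ≡ 3 (mod 5), and 2 ≠ 3.
Hence the system has no solution.

No such integer exists.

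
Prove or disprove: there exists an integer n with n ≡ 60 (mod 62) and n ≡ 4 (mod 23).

n = 556

The moduli 62 and 23 are coprime, so by the Chinese Remainder Theorem a unique solution modulo 1426 exists.
Write n = 60 + 62t and require 60 + 62t ≡ 4 (mod 23), i.e. 62t ≡ 13 (mod 23).
62 ≡ 16 (mod 23), so this reads 16t ≡ 13 (mod 23). Invert 16 mod 23 by the Euclidean algorithm: 23 = 1·16 + 7, 16 = 2·7 + 2, 7 = 3·2 + 1, 2 = 2·1 + 0; back-substituting, 1 = 7 − 3·2 = 7 − 3·(16 − 2·7) = −3·16 + 7·7 = −3·16 + 7·(23 − 1·16) = 7·23 − 10·16. Hence 16·(-10) ≡ 1, so 16⁻¹ ≡ -10 ≡ 13 (mod 23).
Multiplying by 13: t ≡ 13·13 = 169 ≡ 8 (mod 23).
With t = 8: n = 60 + 62·8 = 556.
Check: 556 mod 62 = 60, 556 mod 23 = 4. ✓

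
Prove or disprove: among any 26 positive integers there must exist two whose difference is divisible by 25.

Yes.

There are exactly 25 possible remainders on division by 25.
Placing 26 integers into 25 classes, some class receives at least two — say a and b.
Equal remainders mean a − b ≡ 0 (mod 25), so 25 divides their difference.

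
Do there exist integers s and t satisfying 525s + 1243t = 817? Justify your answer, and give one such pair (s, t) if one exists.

s = 1022, t = -431

525 and 1243 are coprime, so 525s + 1243t ranges over all of ℤ.
Dividing repeatedly: 1243 = 2·525 + 193, 525 = 2·193 + 139, 193 = 1·139 + 54, 139 = 2·54 + 31, 54 = 1·31 + 23, 31 = 1·23 + 8, 23 = 2·8 + 7, 8 = 1·7 + 1, 7 = 7·1 + 0.
Unwinding: 1 = 8 − 1·7 = 8 − (23 − 2·8) = −23 + 3·8 = −23 + 3·(31 − 1·23) = 3·31 − 4·23 = 3·31 − 4·(54 − 1·31) = −4·54 + 7·31 = −4·54 + 7·(139 − 2·54) = 7·139 − 18·54 = 7·139 − 18·(193 − 1·139) = −18·193 + 25·139 = −18·193 + 25·(525 − 2·193) = 25·525 − 68·193 = 25·525 − 68·(1243 − 2·525) = −68·1243 + 161·525, i.e. 525·161 + 1243·(-68) = 1.
Multiplying through by 817: s = 161·817 = 131537, t = (-68)·817 = -55556 is a solution.
Subtracting 105·1243 from s and adding 105·525 to t gives the tidier solution (1022, -431).
Indeed 525·1022 + 1243·(-431) = 536550 − 535733 = 817.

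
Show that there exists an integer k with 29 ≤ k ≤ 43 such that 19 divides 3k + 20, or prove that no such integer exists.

For k = 29, 30, …, 43 the values of 3k + 20 modulo 19 are 12, 15, 18, 2, 5, 8, 11, 14, 17, 1, 4, 7, 10, 13, 16 respectively.
The residue 0 does not occur, so no k in [29, 43] makes 3k + 20 a multiple of 19.

No such integer k in that range exists.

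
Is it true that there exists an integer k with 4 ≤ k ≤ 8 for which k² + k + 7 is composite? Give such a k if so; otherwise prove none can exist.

k = 4

At k = 4: 4² + 4 + 7 = 27 = 3·9, which is composite.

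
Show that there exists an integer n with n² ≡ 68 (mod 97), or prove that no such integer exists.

Apply Euler's criterion with the prime 97: 68 is a quadratic residue iff 68^48 ≡ 1 (mod 97), and a non-residue iff it is ≡ −1.
Squaring successively (mod 97): 68^2 = 4624 ≡ 65; 68^4 ≡ 65² = 4225 ≡ 54; 68^8 ≡ 54² = 2916 ≡ 6; 68^16 ≡ 6² = 36 ≡ 36; 68^32 ≡ 36² = 1296 ≡ 35.
Since 48 = 32 + 16, 68^48 ≡ 35 · 36; multiplying out mod 97: 35·36 = 1260 ≡ 96. Thus 68^48 ≡ 96 ≡ −1 (mod 97).
The value −1 means 68 is a non-residue modulo 97, so n² ≡ 68 (mod 97) is impossible.

There is no such integer.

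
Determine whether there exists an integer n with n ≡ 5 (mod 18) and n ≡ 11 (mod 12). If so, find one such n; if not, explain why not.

Here gcd(18, 12) = 6, and both 5 and 11 leave remainder 5 mod 6, so the system is consistent.
List candidates n ≡ 5 (mod 18): 5, 23. Modulo 12 these are 5, 11; 23 gives 11 as required.
Indeed 23 ≡ 5 (mod 18) and 23 ≡ 11 (mod 12).

n = 23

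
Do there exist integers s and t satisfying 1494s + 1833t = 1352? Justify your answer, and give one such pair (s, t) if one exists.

No such integers exist.

Both 1494 and 1833 are divisible by gcd(1494, 1833) = 3, hence so is any combination 1494s + 1833t.
But 1352 is not a multiple of 3 (it leaves remainder 2).
So the equation is unsolvable over ℤ.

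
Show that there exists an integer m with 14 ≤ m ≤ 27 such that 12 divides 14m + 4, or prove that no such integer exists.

Try m = 16: 14·16 + 4 = 228 = 19·12, which is divisible by 12.

m = 16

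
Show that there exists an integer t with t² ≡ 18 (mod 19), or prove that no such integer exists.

Squares mod 19 repeat after t = 9 (as (−t)² = t²); for t = 0..9 they are 0, 1, 4, 9, 16, 6, 17, 11, 7, 5.
So the quadratic residues mod 19 are {0, 1, 4, 5, 6, 7, 9, 11, 16, 17}, and 18 is not among them.
Hence no integer t has t² ≡ 18 (mod 19).

No such integer exists.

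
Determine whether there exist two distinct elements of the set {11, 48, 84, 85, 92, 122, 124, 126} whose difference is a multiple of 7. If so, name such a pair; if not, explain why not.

The pair (84, 126) works.

84 mod 7 = 0 and 126 mod 7 = 0, so 126 − 84 = 42 = 6·7.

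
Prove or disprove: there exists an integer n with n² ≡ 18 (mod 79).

n = 27

Take n = 27. Then 27² = 729 = 9·79 + 18, so 27² ≡ 18 (mod 79).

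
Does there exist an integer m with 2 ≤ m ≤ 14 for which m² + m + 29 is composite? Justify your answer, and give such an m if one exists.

At m = 11: 11² + 11 + 29 = 161 = 7·23, which is composite.

m = 11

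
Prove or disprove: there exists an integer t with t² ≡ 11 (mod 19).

Take t = 7. Then 7² = 49 = 2·19 + 11, so 7² ≡ 11 (mod 19).

t = 7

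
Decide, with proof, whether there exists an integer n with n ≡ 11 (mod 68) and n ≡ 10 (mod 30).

No such integer exists.

Reduce both congruences modulo 2, which divides 68 and 30: they say n ≡ 11 (mod 2) and n ≡ 10 (mod 2).
These are incompatible: 11 − 10 = 1 is not divisible by 2.
So no integer satisfies both congruences.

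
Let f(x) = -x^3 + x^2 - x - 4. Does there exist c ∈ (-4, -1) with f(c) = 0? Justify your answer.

f(-4) = 80 and f(-1) = -1, which have opposite signs.
As a polynomial, f is continuous on every closed interval.
By the Intermediate Value Theorem, f takes the value 0 somewhere in the open interval.

Such a root exists.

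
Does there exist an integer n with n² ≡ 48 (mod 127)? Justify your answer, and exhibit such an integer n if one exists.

Apply Euler's criterion with the prime 127: 48 is a quadratic residue iff 48^63 ≡ 1 (mod 127), and a non-residue iff it is ≡ −1.
Squaring successively (mod 127): 48^2 = 2304 ≡ 18; 48^4 ≡ 18² = 324 ≡ 70; 48^8 ≡ 70² = 4900 ≡ 74; 48^16 ≡ 74² = 5476 ≡ 15; 48^32 ≡ 15² = 225 ≡ 98.
Since 63 = 32 + 16 + 8 + 4 + 2 + 1, 48^63 ≡ 98 · 15 · 74 · 70 · 18 · 48; multiplying out mod 127: 98·15 = 1470 ≡ 73, then 73·74 = 5402 ≡ 68, then 68·70 = 4760 ≡ 61, then 61·18 = 1098 ≡ 82, then 82·48 = 3936 ≡ 126. Thus 48^63 ≡ 126 ≡ −1 (mod 127).
By Euler's criterion 48 is a quadratic non-residue mod 127: no n satisfies n² ≡ 48 (mod 127).

No such integer exists.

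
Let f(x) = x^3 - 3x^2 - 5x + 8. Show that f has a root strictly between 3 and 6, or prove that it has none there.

f(3) = -7 and f(6) = 86, which have opposite signs.
As a polynomial, f is continuous on every closed interval.
By the Intermediate Value Theorem f must vanish at some point of (3, 6).

Yes, f has a root in the interval.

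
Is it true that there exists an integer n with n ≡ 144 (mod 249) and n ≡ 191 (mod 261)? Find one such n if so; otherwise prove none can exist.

No, no such integer exists.

gcd(249, 261) = 3. If n ≡ 144 (mod 249) and n ≡ 191 (mod 261), then n ≡ 144 (mod 3) and n ≡ 191 (mod 3).
However 144 ≡ 0 and 191 ≡ 2 (mod 3), and 0 ≠ 2.
Therefore no such n exists.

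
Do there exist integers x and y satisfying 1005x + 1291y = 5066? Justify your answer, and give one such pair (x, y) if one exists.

x = 858, y = -664

Since gcd(1005, 1291) = 1, every integer is an integer combination of 1005 and 1291.
Run the Euclidean algorithm on 1291 and 1005: 1291 = 1·1005 + 286, 1005 = 3·286 + 147, 286 = 1·147 + 139, 147 = 1·139 + 8, 139 = 17·8 + 3, 8 = 2·3 + 2, 3 = 1·2 + 1, 2 = 2·1 + 0.
Unwinding: 1 = 3 − 1·2 = 3 − (8 − 2·3) = −8 + 3·3 = −8 + 3·(139 − 17·8) = 3·139 − 52·8 = 3·139 − 52·(147 − 1·139) = −52·147 + 55·139 = −52·147 + 55·(286 − 1·147) = 55·286 − 107·147 = 55·286 − 107·(1005 − 3·286) = −107·1005 + 376·286 = −107·1005 + 376·(1291 − 1·1005) = 376·1291 − 483·1005, i.e. 1005·(-483) + 1291·376 = 1.
Scaling by 5066 gives the particular solution (x, y) = (-2446878, 1904816).
Adding 1896·1291 to x and subtracting 1896·1005 from y gives the tidier solution (858, -664).
Indeed 1005·858 + 1291·(-664) = 862290 − 857224 = 5066.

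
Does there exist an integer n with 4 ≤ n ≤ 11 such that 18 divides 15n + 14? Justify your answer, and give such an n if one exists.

No such integer n in that range exists.

For n = 4, 5, …, 11 the values of 15n + 14 modulo 18 are 2, 17, 14, 11, 8, 5, 2, 17 respectively.
The residue 0 does not occur, so no n in [4, 11] makes 15n + 14 a multiple of 18.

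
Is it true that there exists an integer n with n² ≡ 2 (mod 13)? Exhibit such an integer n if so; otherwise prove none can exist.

Squares mod 13 repeat after n = 6 (as (−n)² = n²); for n = 0..6 they are 0, 1, 4, 9, 3, 12, 10.
So the quadratic residues mod 13 are {0, 1, 3, 4, 9, 10, 12}, and 2 is not among them.
Hence no integer n has n² ≡ 2 (mod 13).

There is no such integer.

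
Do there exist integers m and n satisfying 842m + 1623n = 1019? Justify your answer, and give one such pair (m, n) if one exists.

m = 805, n = -417

Since gcd(842, 1623) = 1, every integer is an integer combination of 842 and 1623.
Euclidean algorithm: 1623 = 1·842 + 781, 842 = 1·781 + 61, 781 = 12·61 + 49, 61 = 1·49 + 12, 49 = 4·12 + 1, 12 = 12·1 + 0.
Unwinding: 1 = 49 − 4·12 = 49 − 4·(61 − 1·49) = −4·61 + 5·49 = −4·61 + 5·(781 − 12·61) = 5·781 − 64·61 = 5·781 − 64·(842 − 1·781) = −64·842 + 69·781 = −64·842 + 69·(1623 − 1·842) = 69·1623 − 133·842, i.e. 842·(-133) + 1623·69 = 1.
Multiplying through by 1019: m = (-133)·1019 = -135527, n = 69·1019 = 70311 is a solution.
The general solution is m = -135527 + 1623k, n = 70311 − 842k; taking k = 84 gives the smaller pair m = 805, n = -417.
Check: 842·805 + 1623·(-417) = 677810 − 676791 = 1019. ✓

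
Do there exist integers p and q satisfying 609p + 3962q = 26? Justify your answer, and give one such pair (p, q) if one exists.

There are no such integers.

Any value of 609p + 3962q is a multiple of gcd(609, 3962) = 7.
But 26 = 7·3 + 5, so 7 ∤ 26.
Therefore 609p + 3962q = 26 has no solution in integers.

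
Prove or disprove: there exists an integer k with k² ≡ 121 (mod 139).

k = 128 works: 128² = 16384, and 16384 − 121 = 16263 = 117·139.

k = 128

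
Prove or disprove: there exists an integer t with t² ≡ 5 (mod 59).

t = 51 works: 51² = 2601, and 2601 − 5 = 2596 = 44·59.

t = 51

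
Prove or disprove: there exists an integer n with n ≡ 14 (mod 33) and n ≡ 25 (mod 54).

No, no such integer exists.

Both moduli are multiples of 3 = gcd(33, 54), so any solution would satisfy n ≡ 14 and n ≡ 25 modulo 3 simultaneously.
However 14 ≡ 2 and 25 ≡ 1 (mod 3), and 2 ≠ 1.
Therefore no such n exists.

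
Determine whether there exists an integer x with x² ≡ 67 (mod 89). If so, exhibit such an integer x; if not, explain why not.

x = 45

Take x = 45. Then 45² = 2025 = 22·89 + 67, so 45² ≡ 67 (mod 89).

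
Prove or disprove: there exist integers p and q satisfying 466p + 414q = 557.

There are no such integers.

gcd(466, 414) = 2, so every integer of the form 466p + 414q is a multiple of 2.
But 557 is not a multiple of 2 (it leaves remainder 1).
So the equation is unsolvable over ℤ.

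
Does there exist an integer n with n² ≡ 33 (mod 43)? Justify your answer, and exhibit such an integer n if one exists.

43 is prime, so by Euler's criterion 33 is a square mod 43 iff 33^((43−1)/2) = 33^21 ≡ 1 (mod 43).
Squaring successively (mod 43): 33^2 = 1089 ≡ 14; 33^4 ≡ 14² = 196 ≡ 24; 33^8 ≡ 24² = 576 ≡ 17; 33^16 ≡ 17² = 289 ≡ 31.
Since 21 = 16 + 4 + 1, 33^21 ≡ 31 · 24 · 33; multiplying out mod 43: 31·24 = 744 ≡ 13, then 13·33 = 429 ≡ 42. Thus 33^21 ≡ 42 ≡ −1 (mod 43).
The value −1 means 33 is a non-residue modulo 43, so n² ≡ 33 (mod 43) is impossible.

There is no such integer.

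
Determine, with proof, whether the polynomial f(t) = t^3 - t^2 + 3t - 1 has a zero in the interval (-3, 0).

Evaluate at the endpoints: f(-3) = -46, f(0) = -1 — same sign (negative).
The derivative f'(t) = 3t^2 - 2t + 3 is a quadratic with discriminant (-2)² − 4·3·3 = -32 < 0; it never vanishes, so it is always positive (sign of the leading coefficient).
So f is strictly increasing; between -3 and 0 its values lie between f(-3) = -46 and f(0) = -1, all negative. Therefore f has no root in (-3, 0).

f has no root in that interval.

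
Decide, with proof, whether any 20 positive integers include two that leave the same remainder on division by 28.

No, the set {2, 3, 4, 5, 6, 7, 8, 9, 10, 11, 12, 13, 14, 15, 16, 17, 18, 19, 20, 21} is a counterexample.

Take the 20 consecutive integers 2, 3, …, 21: their residues mod 28 are all distinct because 20 ≤ 28.
Hence this collection has no pair with equal remainders mod 28, disproving the claim.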